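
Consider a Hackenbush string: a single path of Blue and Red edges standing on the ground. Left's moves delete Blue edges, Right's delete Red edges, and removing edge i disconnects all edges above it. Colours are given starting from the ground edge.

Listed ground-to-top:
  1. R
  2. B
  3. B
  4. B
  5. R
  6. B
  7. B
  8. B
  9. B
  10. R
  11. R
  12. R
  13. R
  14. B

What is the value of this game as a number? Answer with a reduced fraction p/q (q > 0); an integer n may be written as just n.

Prefix values for R B B B R B B B B R R R R B via {L|R} + simplicity:
v_1 [R]  L=[—]  R=[0]  gives -1
v_2 [RB]  L=[-1]  R=[0]  gives -1/2
v_3 [RBB]  L=[-1, -1/2]  R=[0]  gives -1/4
v_4 [RBBB]  L=[-1, -1/2, -1/4]  R=[0]  gives -1/8
v_5 [RBBBR]  L=[-1, -1/2, -1/4]  R=[-1/8, 0]  gives -3/16
v_6 [RBBBRB]  L=[-1, -1/2, -1/4, -3/16]  R=[-1/8, 0]  gives -5/32
v_7 [RBBBRBB]  L=[-1, -1/2, -1/4, -3/16, -5/32]  R=[-1/8, 0]  gives -9/64
v_8 [RBBBRBBB]  L=[-1, -1/2, -1/4, -3/16, -5/32, -9/64]  R=[-1/8, 0]  gives -17/128
v_9 [RBBBRBBBB]  L=[-1, -1/2, -1/4, -3/16, -5/32, -9/64, -17/128]  R=[-1/8, 0]  gives -33/256
v_10 [RBBBRBBBBR]  L=[-1, -1/2, -1/4, -3/16, -5/32, -9/64, -17/128]  R=[-33/256, -1/8, 0]  gives -67/512
v_11 [RBBBRBBBBRR]  L=[-1, -1/2, -1/4, -3/16, -5/32, -9/64, -17/128]  R=[-67/512, -33/256, -1/8, 0]  gives -135/1024
v_12 [RBBBRBBBBRRR]  L=[-1, -1/2, -1/4, -3/16, -5/32, -9/64, -17/128]  R=[-135/1024, -67/512, -33/256, -1/8, 0]  gives -271/2048
v_13 [RBBBRBBBBRRRR]  L=[-1, -1/2, -1/4, -3/16, -5/32, -9/64, -17/128]  R=[-271/2048, -135/1024, -67/512, -33/256, -1/8, 0]  gives -543/4096
v_14 [RBBBRBBBBRRRRB]  L=[-1, -1/2, -1/4, -3/16, -5/32, -9/64, -17/128, -543/4096]  R=[-271/2048, -135/1024, -67/512, -33/256, -1/8, 0]  gives -1085/8192

-1085/8192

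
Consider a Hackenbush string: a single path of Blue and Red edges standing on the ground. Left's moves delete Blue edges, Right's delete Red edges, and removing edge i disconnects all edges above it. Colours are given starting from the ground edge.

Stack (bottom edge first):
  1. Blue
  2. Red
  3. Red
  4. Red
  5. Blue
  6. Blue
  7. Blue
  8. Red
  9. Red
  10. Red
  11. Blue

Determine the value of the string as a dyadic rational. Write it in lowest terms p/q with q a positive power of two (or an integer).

edge 1 of 11 (Blue): { 0 | · } so 1
edge 2 of 11 (Red): { 0 | 1 } so 1/2
edge 3 of 11 (Red): { 0 | 1/2; 1 } so 1/4
edge 4 of 11 (Red): { 0 | 1/4; 1/2; 1 } so 1/8
edge 5 of 11 (Blue): { 0; 1/8 | 1/4; 1/2; 1 } so 3/16
edge 6 of 11 (Blue): { 0; 1/8; 3/16 | 1/4; 1/2; 1 } so 7/32
edge 7 of 11 (Blue): { 0; 1/8; 3/16; 7/32 | 1/4; 1/2; 1 } so 15/64
edge 8 of 11 (Red): { 0; 1/8; 3/16; 7/32 | 15/64; 1/4; 1/2; 1 } so 29/128
edge 9 of 11 (Red): { 0; 1/8; 3/16; 7/32 | 29/128; 15/64; 1/4; 1/2; 1 } so 57/256
edge 10 of 11 (Red): { 0; 1/8; 3/16; 7/32 | 57/256; 29/128; 15/64; 1/4; 1/2; 1 } so 113/512
edge 11 of 11 (Blue): { 0; 1/8; 3/16; 7/32; 113/512 | 57/256; 29/128; 15/64; 1/4; 1/2; 1 } so 227/1024

227/1024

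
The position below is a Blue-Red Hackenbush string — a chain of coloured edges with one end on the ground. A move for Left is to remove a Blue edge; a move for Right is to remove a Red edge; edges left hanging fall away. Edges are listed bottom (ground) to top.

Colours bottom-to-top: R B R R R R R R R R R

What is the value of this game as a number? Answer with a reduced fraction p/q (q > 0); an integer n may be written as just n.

Prefix values for R B R R R R R R R R R via {L|R} + simplicity:
g(R) = { — | 0 } gives -1
g(RB) = { -1 | 0 } gives -1/2
g(RBR) = { -1 | -1/2,0 } gives -3/4
g(RBRR) = { -1 | -3/4,-1/2,0 } gives -7/8
g(RBRRR) = { -1 | -7/8,-3/4,-1/2,0 } gives -15/16
g(RBRRRR) = { -1 | -15/16,-7/8,-3/4,-1/2,0 } gives -31/32
g(RBRRRRR) = { -1 | -31/32,-15/16,-7/8,-3/4,-1/2,0 } gives -63/64
g(RBRRRRRR) = { -1 | -63/64,-31/32,-15/16,-7/8,-3/4,-1/2,0 } gives -127/128
g(RBRRRRRRR) = { -1 | -127/128,-63/64,-31/32,-15/16,-7/8,-3/4,-1/2,0 } gives -255/256
g(RBRRRRRRRR) = { -1 | -255/256,-127/128,-63/64,-31/32,-15/16,-7/8,-3/4,-1/2,0 } gives -511/512
g(RBRRRRRRRRR) = { -1 | -511/512,-255/256,-127/128,-63/64,-31/32,-15/16,-7/8,-3/4,-1/2,0 } gives -1023/1024

-1023/1024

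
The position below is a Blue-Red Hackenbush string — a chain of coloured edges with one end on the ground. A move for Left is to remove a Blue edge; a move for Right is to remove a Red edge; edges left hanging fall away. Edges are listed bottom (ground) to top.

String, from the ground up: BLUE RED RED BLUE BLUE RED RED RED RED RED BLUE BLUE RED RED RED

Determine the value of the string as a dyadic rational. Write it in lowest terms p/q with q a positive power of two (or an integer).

Prefix values for BLUE RED RED BLUE BLUE RED RED RED RED RED BLUE BLUE RED RED RED via {L|R} + simplicity:
step 1: add BLUE to get B; options L={ 0 } R={  } -> 1
step 2: add RED to get BR; options L={ 0 } R={ 1 } -> 1/2
step 3: add RED to get BRR; options L={ 0 } R={ 1/2; 1 } -> 1/4
step 4: add BLUE to get BRRB; options L={ 0; 1/4 } R={ 1/2; 1 } -> 3/8
step 5: add BLUE to get BRRBB; options L={ 0; 1/4; 3/8 } R={ 1/2; 1 } -> 7/16
step 6: add RED to get BRRBBR; options L={ 0; 1/4; 3/8 } R={ 7/16; 1/2; 1 } -> 13/32
step 7: add RED to get BRRBBRR; options L={ 0; 1/4; 3/8 } R={ 13/32; 7/16; 1/2; 1 } -> 25/64
step 8: add RED to get BRRBBRRR; options L={ 0; 1/4; 3/8 } R={ 25/64; 13/32; 7/16; 1/2; 1 } -> 49/128
step 9: add RED to get BRRBBRRRR; options L={ 0; 1/4; 3/8 } R={ 49/128; 25/64; 13/32; 7/16; 1/2; 1 } -> 97/256
step 10: add RED to get BRRBBRRRRR; options L={ 0; 1/4; 3/8 } R={ 97/256; 49/128; 25/64; 13/32; 7/16; 1/2; 1 } -> 193/512
step 11: add BLUE to get BRRBBRRRRRB; options L={ 0; 1/4; 3/8; 193/512 } R={ 97/256; 49/128; 25/64; 13/32; 7/16; 1/2; 1 } -> 387/1024
step 12: add BLUE to get BRRBBRRRRRBB; options L={ 0; 1/4; 3/8; 193/512; 387/1024 } R={ 97/256; 49/128; 25/64; 13/32; 7/16; 1/2; 1 } -> 775/2048
step 13: add RED to get BRRBBRRRRRBBR; options L={ 0; 1/4; 3/8; 193/512; 387/1024 } R={ 775/2048; 97/256; 49/128; 25/64; 13/32; 7/16; 1/2; 1 } -> 1549/4096
step 14: add RED to get BRRBBRRRRRBBRR; options L={ 0; 1/4; 3/8; 193/512; 387/1024 } R={ 1549/4096; 775/2048; 97/256; 49/128; 25/64; 13/32; 7/16; 1/2; 1 } -> 3097/8192
step 15: add RED to get BRRBBRRRRRBBRRR; options L={ 0; 1/4; 3/8; 193/512; 387/1024 } R={ 3097/8192; 1549/4096; 775/2048; 97/256; 49/128; 25/64; 13/32; 7/16; 1/2; 1 } -> 6193/16384

6193/16384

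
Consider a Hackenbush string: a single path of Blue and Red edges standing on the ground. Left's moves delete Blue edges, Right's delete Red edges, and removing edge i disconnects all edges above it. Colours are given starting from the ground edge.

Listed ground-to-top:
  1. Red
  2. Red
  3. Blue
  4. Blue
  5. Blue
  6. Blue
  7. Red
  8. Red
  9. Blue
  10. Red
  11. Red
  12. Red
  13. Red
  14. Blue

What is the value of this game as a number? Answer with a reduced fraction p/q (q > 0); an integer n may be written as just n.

Recurse on prefixes of the 14-edge string Red Red Blue Blue Blue Blue Red Red Blue Red Red Red Red Blue:
R: Left { ∅ }, Right { 0 } gives simplest -1
RR: Left { ∅ }, Right { -1 0 } gives simplest -2
RRB: Left { -2 }, Right { -1 0 } gives simplest -3/2
RRBB: Left { -2 -3/2 }, Right { -1 0 } gives simplest -5/4
RRBBB: Left { -2 -3/2 -5/4 }, Right { -1 0 } gives simplest -9/8
RRBBBB: Left { -2 -3/2 -5/4 -9/8 }, Right { -1 0 } gives simplest -17/16
RRBBBBR: Left { -2 -3/2 -5/4 -9/8 }, Right { -17/16 -1 0 } gives simplest -35/32
RRBBBBRR: Left { -2 -3/2 -5/4 -9/8 }, Right { -35/32 -17/16 -1 0 } gives simplest -71/64
RRBBBBRRB: Left { -2 -3/2 -5/4 -9/8 -71/64 }, Right { -35/32 -17/16 -1 0 } gives simplest -141/128
RRBBBBRRBR: Left { -2 -3/2 -5/4 -9/8 -71/64 }, Right { -141/128 -35/32 -17/16 -1 0 } gives simplest -283/256
RRBBBBRRBRR: Left { -2 -3/2 -5/4 -9/8 -71/64 }, Right { -283/256 -141/128 -35/32 -17/16 -1 0 } gives simplest -567/512
RRBBBBRRBRRR: Left { -2 -3/2 -5/4 -9/8 -71/64 }, Right { -567/512 -283/256 -141/128 -35/32 -17/16 -1 0 } gives simplest -1135/1024
RRBBBBRRBRRRR: Left { -2 -3/2 -5/4 -9/8 -71/64 }, Right { -1135/1024 -567/512 -283/256 -141/128 -35/32 -17/16 -1 0 } gives simplest -2271/2048
RRBBBBRRBRRRRB: Left { -2 -3/2 -5/4 -9/8 -71/64 -2271/2048 }, Right { -1135/1024 -567/512 -283/256 -141/128 -35/32 -17/16 -1 0 } gives simplest -4541/4096

-4541/4096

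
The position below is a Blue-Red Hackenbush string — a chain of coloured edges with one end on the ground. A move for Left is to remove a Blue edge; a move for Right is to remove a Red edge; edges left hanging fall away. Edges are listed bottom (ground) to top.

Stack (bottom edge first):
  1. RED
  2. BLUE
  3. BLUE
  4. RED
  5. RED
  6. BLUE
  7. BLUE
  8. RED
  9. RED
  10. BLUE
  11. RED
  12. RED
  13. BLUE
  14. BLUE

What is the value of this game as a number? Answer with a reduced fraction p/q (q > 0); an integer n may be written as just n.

Recurse on prefixes of the 14-edge string RED BLUE BLUE RED RED BLUE BLUE RED RED BLUE RED RED BLUE BLUE:
1 of 14 · R · max L −∞ · min R 0 → -1
2 of 14 · RB · max L -1 · min R 0 → -1/2
3 of 14 · RBB · max L -1/2 · min R 0 → -1/4
4 of 14 · RBBR · max L -1/2 · min R -1/4 → -3/8
5 of 14 · RBBRR · max L -1/2 · min R -3/8 → -7/16
6 of 14 · RBBRRB · max L -7/16 · min R -3/8 → -13/32
7 of 14 · RBBRRBB · max L -13/32 · min R -3/8 → -25/64
8 of 14 · RBBRRBBR · max L -13/32 · min R -25/64 → -51/128
9 of 14 · RBBRRBBRR · max L -13/32 · min R -51/128 → -103/256
10 of 14 · RBBRRBBRRB · max L -103/256 · min R -51/128 → -205/512
11 of 14 · RBBRRBBRRBR · max L -103/256 · min R -205/512 → -411/1024
12 of 14 · RBBRRBBRRBRR · max L -103/256 · min R -411/1024 → -823/2048
13 of 14 · RBBRRBBRRBRRB · max L -823/2048 · min R -411/1024 → -1645/4096
14 of 14 · RBBRRBBRRBRRBB · max L -1645/4096 · min R -411/1024 → -3289/8192

-3289/8192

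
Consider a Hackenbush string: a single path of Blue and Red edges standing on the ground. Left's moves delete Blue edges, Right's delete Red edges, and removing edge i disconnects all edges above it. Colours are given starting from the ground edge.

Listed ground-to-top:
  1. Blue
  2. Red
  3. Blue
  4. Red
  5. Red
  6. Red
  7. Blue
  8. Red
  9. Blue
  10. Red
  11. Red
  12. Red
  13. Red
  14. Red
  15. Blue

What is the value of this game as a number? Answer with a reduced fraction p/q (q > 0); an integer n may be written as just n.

B: Left { 0 }, Right { · } gives simplest 1
BR: Left { 0 }, Right { 1 } gives simplest 1/2
BRB: Left { 0,1/2 }, Right { 1 } gives simplest 3/4
BRBR: Left { 0,1/2 }, Right { 3/4,1 } gives simplest 5/8
BRBRR: Left { 0,1/2 }, Right { 5/8,3/4,1 } gives simplest 9/16
BRBRRR: Left { 0,1/2 }, Right { 9/16,5/8,3/4,1 } gives simplest 17/32
BRBRRRB: Left { 0,1/2,17/32 }, Right { 9/16,5/8,3/4,1 } gives simplest 35/64
BRBRRRBR: Left { 0,1/2,17/32 }, Right { 35/64,9/16,5/8,3/4,1 } gives simplest 69/128
BRBRRRBRB: Left { 0,1/2,17/32,69/128 }, Right { 35/64,9/16,5/8,3/4,1 } gives simplest 139/256
BRBRRRBRBR: Left { 0,1/2,17/32,69/128 }, Right { 139/256,35/64,9/16,5/8,3/4,1 } gives simplest 277/512
BRBRRRBRBRR: Left { 0,1/2,17/32,69/128 }, Right { 277/512,139/256,35/64,9/16,5/8,3/4,1 } gives simplest 553/1024
BRBRRRBRBRRR: Left { 0,1/2,17/32,69/128 }, Right { 553/1024,277/512,139/256,35/64,9/16,5/8,3/4,1 } gives simplest 1105/2048
BRBRRRBRBRRRR: Left { 0,1/2,17/32,69/128 }, Right { 1105/2048,553/1024,277/512,139/256,35/64,9/16,5/8,3/4,1 } gives simplest 2209/4096
BRBRRRBRBRRRRR: Left { 0,1/2,17/32,69/128 }, Right { 2209/4096,1105/2048,553/1024,277/512,139/256,35/64,9/16,5/8,3/4,1 } gives simplest 4417/8192
BRBRRRBRBRRRRRB: Left { 0,1/2,17/32,69/128,4417/8192 }, Right { 2209/4096,1105/2048,553/1024,277/512,139/256,35/64,9/16,5/8,3/4,1 } gives simplest 8835/16384

8835/16384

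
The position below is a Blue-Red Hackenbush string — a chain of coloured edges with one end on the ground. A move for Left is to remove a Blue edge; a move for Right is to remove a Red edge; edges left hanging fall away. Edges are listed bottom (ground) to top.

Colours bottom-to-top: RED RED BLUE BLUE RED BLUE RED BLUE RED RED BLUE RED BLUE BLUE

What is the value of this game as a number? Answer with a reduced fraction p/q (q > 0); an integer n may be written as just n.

Build G(s[:k]) for k = 1..14, string s = RED RED BLUE BLUE RED BLUE RED BLUE RED RED BLUE RED BLUE BLUE.
G(R) = { — | 0 } — -1
G(RR) = { — | -1 0 } — -2
G(RRB) = { -2 | -1 0 } — -3/2
G(RRBB) = { -2 -3/2 | -1 0 } — -5/4
G(RRBBR) = { -2 -3/2 | -5/4 -1 0 } — -11/8
G(RRBBRB) = { -2 -3/2 -11/8 | -5/4 -1 0 } — -21/16
G(RRBBRBR) = { -2 -3/2 -11/8 | -21/16 -5/4 -1 0 } — -43/32
G(RRBBRBRB) = { -2 -3/2 -11/8 -43/32 | -21/16 -5/4 -1 0 } — -85/64
G(RRBBRBRBR) = { -2 -3/2 -11/8 -43/32 | -85/64 -21/16 -5/4 -1 0 } — -171/128
G(RRBBRBRBRR) = { -2 -3/2 -11/8 -43/32 | -171/128 -85/64 -21/16 -5/4 -1 0 } — -343/256
G(RRBBRBRBRRB) = { -2 -3/2 -11/8 -43/32 -343/256 | -171/128 -85/64 -21/16 -5/4 -1 0 } — -685/512
G(RRBBRBRBRRBR) = { -2 -3/2 -11/8 -43/32 -343/256 | -685/512 -171/128 -85/64 -21/16 -5/4 -1 0 } — -1371/1024
G(RRBBRBRBRRBRB) = { -2 -3/2 -11/8 -43/32 -343/256 -1371/1024 | -685/512 -171/128 -85/64 -21/16 -5/4 -1 0 } — -2741/2048
G(RRBBRBRBRRBRBB) = { -2 -3/2 -11/8 -43/32 -343/256 -1371/1024 -2741/2048 | -685/512 -171/128 -85/64 -21/16 -5/4 -1 0 } — -5481/4096

-5481/4096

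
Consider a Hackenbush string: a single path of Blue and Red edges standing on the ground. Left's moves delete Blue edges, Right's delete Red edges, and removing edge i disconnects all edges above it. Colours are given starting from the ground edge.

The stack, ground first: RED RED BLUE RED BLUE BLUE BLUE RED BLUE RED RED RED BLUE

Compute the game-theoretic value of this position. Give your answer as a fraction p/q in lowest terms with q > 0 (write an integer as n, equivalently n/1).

-3165/2048

1 of 13 · R · max L −∞ · min R 0 => -1
2 of 13 · RR · max L −∞ · min R -1 => -2
3 of 13 · RRB · max L -2 · min R -1 => -3/2
4 of 13 · RRBR · max L -2 · min R -3/2 => -7/4
5 of 13 · RRBRB · max L -7/4 · min R -3/2 => -13/8
6 of 13 · RRBRBB · max L -13/8 · min R -3/2 => -25/16
7 of 13 · RRBRBBB · max L -25/16 · min R -3/2 => -49/32
8 of 13 · RRBRBBBR · max L -25/16 · min R -49/32 => -99/64
9 of 13 · RRBRBBBRB · max L -99/64 · min R -49/32 => -197/128
10 of 13 · RRBRBBBRBR · max L -99/64 · min R -197/128 => -395/256
11 of 13 · RRBRBBBRBRR · max L -99/64 · min R -395/256 => -791/512
12 of 13 · RRBRBBBRBRRR · max L -99/64 · min R -791/512 => -1583/1024
13 of 13 · RRBRBBBRBRRRB · max L -1583/1024 · min R -791/512 => -3165/2048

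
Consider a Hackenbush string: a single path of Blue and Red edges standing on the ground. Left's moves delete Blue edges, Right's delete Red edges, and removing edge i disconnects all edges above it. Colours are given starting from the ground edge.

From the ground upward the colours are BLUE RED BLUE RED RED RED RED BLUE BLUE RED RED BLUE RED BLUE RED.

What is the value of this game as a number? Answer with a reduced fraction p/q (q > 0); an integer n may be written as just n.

B: Left { 0 }, Right { ∅ } => simplest 1
BR: Left { 0 }, Right { 1 } => simplest 1/2
BRB: Left { 0 1/2 }, Right { 1 } => simplest 3/4
BRBR: Left { 0 1/2 }, Right { 3/4 1 } => simplest 5/8
BRBRR: Left { 0 1/2 }, Right { 5/8 3/4 1 } => simplest 9/16
BRBRRR: Left { 0 1/2 }, Right { 9/16 5/8 3/4 1 } => simplest 17/32
BRBRRRR: Left { 0 1/2 }, Right { 17/32 9/16 5/8 3/4 1 } => simplest 33/64
BRBRRRRB: Left { 0 1/2 33/64 }, Right { 17/32 9/16 5/8 3/4 1 } => simplest 67/128
BRBRRRRBB: Left { 0 1/2 33/64 67/128 }, Right { 17/32 9/16 5/8 3/4 1 } => simplest 135/256
BRBRRRRBBR: Left { 0 1/2 33/64 67/128 }, Right { 135/256 17/32 9/16 5/8 3/4 1 } => simplest 269/512
BRBRRRRBBRR: Left { 0 1/2 33/64 67/128 }, Right { 269/512 135/256 17/32 9/16 5/8 3/4 1 } => simplest 537/1024
BRBRRRRBBRRB: Left { 0 1/2 33/64 67/128 537/1024 }, Right { 269/512 135/256 17/32 9/16 5/8 3/4 1 } => simplest 1075/2048
BRBRRRRBBRRBR: Left { 0 1/2 33/64 67/128 537/1024 }, Right { 1075/2048 269/512 135/256 17/32 9/16 5/8 3/4 1 } => simplest 2149/4096
BRBRRRRBBRRBRB: Left { 0 1/2 33/64 67/128 537/1024 2149/4096 }, Right { 1075/2048 269/512 135/256 17/32 9/16 5/8 3/4 1 } => simplest 4299/8192
BRBRRRRBBRRBRBR: Left { 0 1/2 33/64 67/128 537/1024 2149/4096 }, Right { 4299/8192 1075/2048 269/512 135/256 17/32 9/16 5/8 3/4 1 } => simplest 8597/16384

8597/16384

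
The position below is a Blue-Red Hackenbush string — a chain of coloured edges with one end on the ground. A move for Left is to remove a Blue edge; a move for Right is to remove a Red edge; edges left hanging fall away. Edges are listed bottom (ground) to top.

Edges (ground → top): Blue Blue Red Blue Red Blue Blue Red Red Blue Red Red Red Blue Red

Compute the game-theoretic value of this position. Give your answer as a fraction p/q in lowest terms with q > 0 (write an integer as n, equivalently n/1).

Build v(s[:k]) for k = 1..15, string s = Blue Blue Red Blue Red Blue Blue Red Red Blue Red Red Red Blue Red.
v(B) = { 0 | · } => 1
v(BB) = { 0 1 | · } => 2
v(BBR) = { 0 1 | 2 } => 3/2
v(BBRB) = { 0 1 3/2 | 2 } => 7/4
v(BBRBR) = { 0 1 3/2 | 7/4 2 } => 13/8
v(BBRBRB) = { 0 1 3/2 13/8 | 7/4 2 } => 27/16
v(BBRBRBB) = { 0 1 3/2 13/8 27/16 | 7/4 2 } => 55/32
v(BBRBRBBR) = { 0 1 3/2 13/8 27/16 | 55/32 7/4 2 } => 109/64
v(BBRBRBBRR) = { 0 1 3/2 13/8 27/16 | 109/64 55/32 7/4 2 } => 217/128
v(BBRBRBBRRB) = { 0 1 3/2 13/8 27/16 217/128 | 109/64 55/32 7/4 2 } => 435/256
v(BBRBRBBRRBR) = { 0 1 3/2 13/8 27/16 217/128 | 435/256 109/64 55/32 7/4 2 } => 869/512
v(BBRBRBBRRBRR) = { 0 1 3/2 13/8 27/16 217/128 | 869/512 435/256 109/64 55/32 7/4 2 } => 1737/1024
v(BBRBRBBRRBRRR) = { 0 1 3/2 13/8 27/16 217/128 | 1737/1024 869/512 435/256 109/64 55/32 7/4 2 } => 3473/2048
v(BBRBRBBRRBRRRB) = { 0 1 3/2 13/8 27/16 217/128 3473/2048 | 1737/1024 869/512 435/256 109/64 55/32 7/4 2 } => 6947/4096
v(BBRBRBBRRBRRRBR) = { 0 1 3/2 13/8 27/16 217/128 3473/2048 | 6947/4096 1737/1024 869/512 435/256 109/64 55/32 7/4 2 } => 13893/8192

13893/8192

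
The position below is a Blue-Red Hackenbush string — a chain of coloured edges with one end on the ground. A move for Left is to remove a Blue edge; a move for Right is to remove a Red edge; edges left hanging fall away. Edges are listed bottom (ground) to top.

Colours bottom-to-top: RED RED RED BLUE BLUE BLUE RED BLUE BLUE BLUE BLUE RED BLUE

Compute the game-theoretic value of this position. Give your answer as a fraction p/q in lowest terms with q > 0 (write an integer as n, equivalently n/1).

-2181/1024

Recurse on prefixes of the 13-edge string RED RED RED BLUE BLUE BLUE RED BLUE BLUE BLUE BLUE RED BLUE:
value(R) = { (no moves) | 0 } → -1
value(RR) = { (no moves) | -1 0 } → -2
value(RRR) = { (no moves) | -2 -1 0 } → -3
value(RRRB) = { -3 | -2 -1 0 } → -5/2
value(RRRBB) = { -3 -5/2 | -2 -1 0 } → -9/4
value(RRRBBB) = { -3 -5/2 -9/4 | -2 -1 0 } → -17/8
value(RRRBBBR) = { -3 -5/2 -9/4 | -17/8 -2 -1 0 } → -35/16
value(RRRBBBRB) = { -3 -5/2 -9/4 -35/16 | -17/8 -2 -1 0 } → -69/32
value(RRRBBBRBB) = { -3 -5/2 -9/4 -35/16 -69/32 | -17/8 -2 -1 0 } → -137/64
value(RRRBBBRBBB) = { -3 -5/2 -9/4 -35/16 -69/32 -137/64 | -17/8 -2 -1 0 } → -273/128
value(RRRBBBRBBBB) = { -3 -5/2 -9/4 -35/16 -69/32 -137/64 -273/128 | -17/8 -2 -1 0 } → -545/256
value(RRRBBBRBBBBR) = { -3 -5/2 -9/4 -35/16 -69/32 -137/64 -273/128 | -545/256 -17/8 -2 -1 0 } → -1091/512
value(RRRBBBRBBBBRB) = { -3 -5/2 -9/4 -35/16 -69/32 -137/64 -273/128 -1091/512 | -545/256 -17/8 -2 -1 0 } → -2181/1024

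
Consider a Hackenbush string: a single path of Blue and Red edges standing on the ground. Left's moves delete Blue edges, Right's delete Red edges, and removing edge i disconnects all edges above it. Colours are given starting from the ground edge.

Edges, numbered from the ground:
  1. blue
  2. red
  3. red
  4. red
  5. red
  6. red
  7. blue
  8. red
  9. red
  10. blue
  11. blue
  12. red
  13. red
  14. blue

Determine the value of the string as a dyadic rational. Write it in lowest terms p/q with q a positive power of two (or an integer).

b: Left { 0 }, Right { ∅ } gives simplest 1
br: Left { 0 }, Right { 1 } gives simplest 1/2
brr: Left { 0 }, Right { 1/2,1 } gives simplest 1/4
brrr: Left { 0 }, Right { 1/4,1/2,1 } gives simplest 1/8
brrrr: Left { 0 }, Right { 1/8,1/4,1/2,1 } gives simplest 1/16
brrrrr: Left { 0 }, Right { 1/16,1/8,1/4,1/2,1 } gives simplest 1/32
brrrrrb: Left { 0,1/32 }, Right { 1/16,1/8,1/4,1/2,1 } gives simplest 3/64
brrrrrbr: Left { 0,1/32 }, Right { 3/64,1/16,1/8,1/4,1/2,1 } gives simplest 5/128
brrrrrbrr: Left { 0,1/32 }, Right { 5/128,3/64,1/16,1/8,1/4,1/2,1 } gives simplest 9/256
brrrrrbrrb: Left { 0,1/32,9/256 }, Right { 5/128,3/64,1/16,1/8,1/4,1/2,1 } gives simplest 19/512
brrrrrbrrbb: Left { 0,1/32,9/256,19/512 }, Right { 5/128,3/64,1/16,1/8,1/4,1/2,1 } gives simplest 39/1024
brrrrrbrrbbr: Left { 0,1/32,9/256,19/512 }, Right { 39/1024,5/128,3/64,1/16,1/8,1/4,1/2,1 } gives simplest 77/2048
brrrrrbrrbbrr: Left { 0,1/32,9/256,19/512 }, Right { 77/2048,39/1024,5/128,3/64,1/16,1/8,1/4,1/2,1 } gives simplest 153/4096
brrrrrbrrbbrrb: Left { 0,1/32,9/256,19/512,153/4096 }, Right { 77/2048,39/1024,5/128,3/64,1/16,1/8,1/4,1/2,1 } gives simplest 307/8192

307/8192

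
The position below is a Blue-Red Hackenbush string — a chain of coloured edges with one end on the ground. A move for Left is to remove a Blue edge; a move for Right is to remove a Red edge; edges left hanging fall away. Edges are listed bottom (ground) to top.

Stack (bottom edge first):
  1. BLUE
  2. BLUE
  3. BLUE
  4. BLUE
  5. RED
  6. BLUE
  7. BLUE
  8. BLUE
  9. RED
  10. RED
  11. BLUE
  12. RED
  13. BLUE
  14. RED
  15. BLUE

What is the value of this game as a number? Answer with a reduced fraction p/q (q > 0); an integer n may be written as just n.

step 1: add BLUE to get B; options L={ 0 } R={ ∅ } -> 1
step 2: add BLUE to get BB; options L={ 0; 1 } R={ ∅ } -> 2
step 3: add BLUE to get BBB; options L={ 0; 1; 2 } R={ ∅ } -> 3
step 4: add BLUE to get BBBB; options L={ 0; 1; 2; 3 } R={ ∅ } -> 4
step 5: add RED to get BBBBR; options L={ 0; 1; 2; 3 } R={ 4 } -> 7/2
step 6: add BLUE to get BBBBRB; options L={ 0; 1; 2; 3; 7/2 } R={ 4 } -> 15/4
step 7: add BLUE to get BBBBRBB; options L={ 0; 1; 2; 3; 7/2; 15/4 } R={ 4 } -> 31/8
step 8: add BLUE to get BBBBRBBB; options L={ 0; 1; 2; 3; 7/2; 15/4; 31/8 } R={ 4 } -> 63/16
step 9: add RED to get BBBBRBBBR; options L={ 0; 1; 2; 3; 7/2; 15/4; 31/8 } R={ 63/16; 4 } -> 125/32
step 10: add RED to get BBBBRBBBRR; options L={ 0; 1; 2; 3; 7/2; 15/4; 31/8 } R={ 125/32; 63/16; 4 } -> 249/64
step 11: add BLUE to get BBBBRBBBRRB; options L={ 0; 1; 2; 3; 7/2; 15/4; 31/8; 249/64 } R={ 125/32; 63/16; 4 } -> 499/128
step 12: add RED to get BBBBRBBBRRBR; options L={ 0; 1; 2; 3; 7/2; 15/4; 31/8; 249/64 } R={ 499/128; 125/32; 63/16; 4 } -> 997/256
step 13: add BLUE to get BBBBRBBBRRBRB; options L={ 0; 1; 2; 3; 7/2; 15/4; 31/8; 249/64; 997/256 } R={ 499/128; 125/32; 63/16; 4 } -> 1995/512
step 14: add RED to get BBBBRBBBRRBRBR; options L={ 0; 1; 2; 3; 7/2; 15/4; 31/8; 249/64; 997/256 } R={ 1995/512; 499/128; 125/32; 63/16; 4 } -> 3989/1024
step 15: add BLUE to get BBBBRBBBRRBRBRB; options L={ 0; 1; 2; 3; 7/2; 15/4; 31/8; 249/64; 997/256; 3989/1024 } R={ 1995/512; 499/128; 125/32; 63/16; 4 } -> 7979/2048

7979/2048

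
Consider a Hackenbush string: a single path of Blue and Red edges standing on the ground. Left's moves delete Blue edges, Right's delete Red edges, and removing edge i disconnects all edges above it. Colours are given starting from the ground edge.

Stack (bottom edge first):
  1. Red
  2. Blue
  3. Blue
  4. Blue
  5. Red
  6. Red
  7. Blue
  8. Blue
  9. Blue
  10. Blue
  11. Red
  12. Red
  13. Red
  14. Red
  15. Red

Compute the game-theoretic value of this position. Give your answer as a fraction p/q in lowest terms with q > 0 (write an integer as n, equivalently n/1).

-3135/16384

val(R) = {  | 0 } => -1
val(RB) = { -1 | 0 } => -1/2
val(RBB) = { -1,-1/2 | 0 } => -1/4
val(RBBB) = { -1,-1/2,-1/4 | 0 } => -1/8
val(RBBBR) = { -1,-1/2,-1/4 | -1/8,0 } => -3/16
val(RBBBRR) = { -1,-1/2,-1/4 | -3/16,-1/8,0 } => -7/32
val(RBBBRRB) = { -1,-1/2,-1/4,-7/32 | -3/16,-1/8,0 } => -13/64
val(RBBBRRBB) = { -1,-1/2,-1/4,-7/32,-13/64 | -3/16,-1/8,0 } => -25/128
val(RBBBRRBBB) = { -1,-1/2,-1/4,-7/32,-13/64,-25/128 | -3/16,-1/8,0 } => -49/256
val(RBBBRRBBBB) = { -1,-1/2,-1/4,-7/32,-13/64,-25/128,-49/256 | -3/16,-1/8,0 } => -97/512
val(RBBBRRBBBBR) = { -1,-1/2,-1/4,-7/32,-13/64,-25/128,-49/256 | -97/512,-3/16,-1/8,0 } => -195/1024
val(RBBBRRBBBBRR) = { -1,-1/2,-1/4,-7/32,-13/64,-25/128,-49/256 | -195/1024,-97/512,-3/16,-1/8,0 } => -391/2048
val(RBBBRRBBBBRRR) = { -1,-1/2,-1/4,-7/32,-13/64,-25/128,-49/256 | -391/2048,-195/1024,-97/512,-3/16,-1/8,0 } => -783/4096
val(RBBBRRBBBBRRRR) = { -1,-1/2,-1/4,-7/32,-13/64,-25/128,-49/256 | -783/4096,-391/2048,-195/1024,-97/512,-3/16,-1/8,0 } => -1567/8192
val(RBBBRRBBBBRRRRR) = { -1,-1/2,-1/4,-7/32,-13/64,-25/128,-49/256 | -1567/8192,-783/4096,-391/2048,-195/1024,-97/512,-3/16,-1/8,0 } => -3135/16384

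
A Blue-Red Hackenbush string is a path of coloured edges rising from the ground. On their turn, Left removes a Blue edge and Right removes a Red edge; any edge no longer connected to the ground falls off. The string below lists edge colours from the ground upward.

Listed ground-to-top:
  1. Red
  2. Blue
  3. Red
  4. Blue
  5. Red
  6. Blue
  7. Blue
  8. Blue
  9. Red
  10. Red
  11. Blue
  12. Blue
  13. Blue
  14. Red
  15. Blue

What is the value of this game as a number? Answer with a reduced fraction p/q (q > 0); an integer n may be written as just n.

Recurse on prefixes of the 15-edge string Red Blue Red Blue Red Blue Blue Blue Red Red Blue Blue Blue Red Blue:
edge 1 of 15 (Red): { none | 0 } gives -1
edge 2 of 15 (Blue): { -1 | 0 } gives -1/2
edge 3 of 15 (Red): { -1 | -1/2; 0 } gives -3/4
edge 4 of 15 (Blue): { -1; -3/4 | -1/2; 0 } gives -5/8
edge 5 of 15 (Red): { -1; -3/4 | -5/8; -1/2; 0 } gives -11/16
edge 6 of 15 (Blue): { -1; -3/4; -11/16 | -5/8; -1/2; 0 } gives -21/32
edge 7 of 15 (Blue): { -1; -3/4; -11/16; -21/32 | -5/8; -1/2; 0 } gives -41/64
edge 8 of 15 (Blue): { -1; -3/4; -11/16; -21/32; -41/64 | -5/8; -1/2; 0 } gives -81/128
edge 9 of 15 (Red): { -1; -3/4; -11/16; -21/32; -41/64 | -81/128; -5/8; -1/2; 0 } gives -163/256
edge 10 of 15 (Red): { -1; -3/4; -11/16; -21/32; -41/64 | -163/256; -81/128; -5/8; -1/2; 0 } gives -327/512
edge 11 of 15 (Blue): { -1; -3/4; -11/16; -21/32; -41/64; -327/512 | -163/256; -81/128; -5/8; -1/2; 0 } gives -653/1024
edge 12 of 15 (Blue): { -1; -3/4; -11/16; -21/32; -41/64; -327/512; -653/1024 | -163/256; -81/128; -5/8; -1/2; 0 } gives -1305/2048
edge 13 of 15 (Blue): { -1; -3/4; -11/16; -21/32; -41/64; -327/512; -653/1024; -1305/2048 | -163/256; -81/128; -5/8; -1/2; 0 } gives -2609/4096
edge 14 of 15 (Red): { -1; -3/4; -11/16; -21/32; -41/64; -327/512; -653/1024; -1305/2048 | -2609/4096; -163/256; -81/128; -5/8; -1/2; 0 } gives -5219/8192
edge 15 of 15 (Blue): { -1; -3/4; -11/16; -21/32; -41/64; -327/512; -653/1024; -1305/2048; -5219/8192 | -2609/4096; -163/256; -81/128; -5/8; -1/2; 0 } gives -10437/16384

-10437/16384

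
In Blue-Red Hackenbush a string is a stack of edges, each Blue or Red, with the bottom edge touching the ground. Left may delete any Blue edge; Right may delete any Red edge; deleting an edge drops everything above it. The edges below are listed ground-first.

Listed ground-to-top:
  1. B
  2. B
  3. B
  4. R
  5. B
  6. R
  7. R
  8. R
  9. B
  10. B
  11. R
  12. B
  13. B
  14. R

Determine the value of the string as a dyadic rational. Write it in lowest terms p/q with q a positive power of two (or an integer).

5229/2048

Recurse on prefixes of the 14-edge string B B B R B R R R B B R B B R:
value_1 [B]  L=[0]  R=[]  -> 1
value_2 [BB]  L=[0, 1]  R=[]  -> 2
value_3 [BBB]  L=[0, 1, 2]  R=[]  -> 3
value_4 [BBBR]  L=[0, 1, 2]  R=[3]  -> 5/2
value_5 [BBBRB]  L=[0, 1, 2, 5/2]  R=[3]  -> 11/4
value_6 [BBBRBR]  L=[0, 1, 2, 5/2]  R=[11/4, 3]  -> 21/8
value_7 [BBBRBRR]  L=[0, 1, 2, 5/2]  R=[21/8, 11/4, 3]  -> 41/16
value_8 [BBBRBRRR]  L=[0, 1, 2, 5/2]  R=[41/16, 21/8, 11/4, 3]  -> 81/32
value_9 [BBBRBRRRB]  L=[0, 1, 2, 5/2, 81/32]  R=[41/16, 21/8, 11/4, 3]  -> 163/64
value_10 [BBBRBRRRBB]  L=[0, 1, 2, 5/2, 81/32, 163/64]  R=[41/16, 21/8, 11/4, 3]  -> 327/128
value_11 [BBBRBRRRBBR]  L=[0, 1, 2, 5/2, 81/32, 163/64]  R=[327/128, 41/16, 21/8, 11/4, 3]  -> 653/256
value_12 [BBBRBRRRBBRB]  L=[0, 1, 2, 5/2, 81/32, 163/64, 653/256]  R=[327/128, 41/16, 21/8, 11/4, 3]  -> 1307/512
value_13 [BBBRBRRRBBRBB]  L=[0, 1, 2, 5/2, 81/32, 163/64, 653/256, 1307/512]  R=[327/128, 41/16, 21/8, 11/4, 3]  -> 2615/1024
value_14 [BBBRBRRRBBRBBR]  L=[0, 1, 2, 5/2, 81/32, 163/64, 653/256, 1307/512]  R=[2615/1024, 327/128, 41/16, 21/8, 11/4, 3]  -> 5229/2048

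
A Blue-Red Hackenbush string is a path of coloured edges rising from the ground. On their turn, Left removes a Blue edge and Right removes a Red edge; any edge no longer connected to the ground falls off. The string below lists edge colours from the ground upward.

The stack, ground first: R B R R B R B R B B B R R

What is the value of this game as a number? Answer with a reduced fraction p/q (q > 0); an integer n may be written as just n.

-3399/4096

R: Left { none }, Right { 0 } → simplest -1
RB: Left { -1 }, Right { 0 } → simplest -1/2
RBR: Left { -1 }, Right { -1/2; 0 } → simplest -3/4
RBRR: Left { -1 }, Right { -3/4; -1/2; 0 } → simplest -7/8
RBRRB: Left { -1; -7/8 }, Right { -3/4; -1/2; 0 } → simplest -13/16
RBRRBR: Left { -1; -7/8 }, Right { -13/16; -3/4; -1/2; 0 } → simplest -27/32
RBRRBRB: Left { -1; -7/8; -27/32 }, Right { -13/16; -3/4; -1/2; 0 } → simplest -53/64
RBRRBRBR: Left { -1; -7/8; -27/32 }, Right { -53/64; -13/16; -3/4; -1/2; 0 } → simplest -107/128
RBRRBRBRB: Left { -1; -7/8; -27/32; -107/128 }, Right { -53/64; -13/16; -3/4; -1/2; 0 } → simplest -213/256
RBRRBRBRBB: Left { -1; -7/8; -27/32; -107/128; -213/256 }, Right { -53/64; -13/16; -3/4; -1/2; 0 } → simplest -425/512
RBRRBRBRBBB: Left { -1; -7/8; -27/32; -107/128; -213/256; -425/512 }, Right { -53/64; -13/16; -3/4; -1/2; 0 } → simplest -849/1024
RBRRBRBRBBBR: Left { -1; -7/8; -27/32; -107/128; -213/256; -425/512 }, Right { -849/1024; -53/64; -13/16; -3/4; -1/2; 0 } → simplest -1699/2048
RBRRBRBRBBBRR: Left { -1; -7/8; -27/32; -107/128; -213/256; -425/512 }, Right { -1699/2048; -849/1024; -53/64; -13/16; -3/4; -1/2; 0 } → simplest -3399/4096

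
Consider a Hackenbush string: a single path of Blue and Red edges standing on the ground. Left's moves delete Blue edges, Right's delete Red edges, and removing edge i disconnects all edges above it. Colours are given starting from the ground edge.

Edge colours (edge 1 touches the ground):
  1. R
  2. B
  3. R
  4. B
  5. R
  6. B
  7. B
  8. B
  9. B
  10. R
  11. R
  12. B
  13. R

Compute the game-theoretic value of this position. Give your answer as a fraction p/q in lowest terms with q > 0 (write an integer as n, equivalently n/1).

-2587/4096

v(R) = { · | 0 } — -1
v(RB) = { -1 | 0 } — -1/2
v(RBR) = { -1 | -1/2,0 } — -3/4
v(RBRB) = { -1,-3/4 | -1/2,0 } — -5/8
v(RBRBR) = { -1,-3/4 | -5/8,-1/2,0 } — -11/16
v(RBRBRB) = { -1,-3/4,-11/16 | -5/8,-1/2,0 } — -21/32
v(RBRBRBB) = { -1,-3/4,-11/16,-21/32 | -5/8,-1/2,0 } — -41/64
v(RBRBRBBB) = { -1,-3/4,-11/16,-21/32,-41/64 | -5/8,-1/2,0 } — -81/128
v(RBRBRBBBB) = { -1,-3/4,-11/16,-21/32,-41/64,-81/128 | -5/8,-1/2,0 } — -161/256
v(RBRBRBBBBR) = { -1,-3/4,-11/16,-21/32,-41/64,-81/128 | -161/256,-5/8,-1/2,0 } — -323/512
v(RBRBRBBBBRR) = { -1,-3/4,-11/16,-21/32,-41/64,-81/128 | -323/512,-161/256,-5/8,-1/2,0 } — -647/1024
v(RBRBRBBBBRRB) = { -1,-3/4,-11/16,-21/32,-41/64,-81/128,-647/1024 | -323/512,-161/256,-5/8,-1/2,0 } — -1293/2048
v(RBRBRBBBBRRBR) = { -1,-3/4,-11/16,-21/32,-41/64,-81/128,-647/1024 | -1293/2048,-323/512,-161/256,-5/8,-1/2,0 } — -2587/4096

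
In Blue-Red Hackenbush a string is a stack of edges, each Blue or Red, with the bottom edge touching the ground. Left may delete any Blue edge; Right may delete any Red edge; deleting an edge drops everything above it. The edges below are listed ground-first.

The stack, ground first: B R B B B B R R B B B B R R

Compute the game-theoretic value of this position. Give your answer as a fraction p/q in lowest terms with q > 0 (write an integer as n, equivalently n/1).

7801/8192

g(B) = { 0 | — } = 1
g(BR) = { 0 | 1 } = 1/2
g(BRB) = { 0; 1/2 | 1 } = 3/4
g(BRBB) = { 0; 1/2; 3/4 | 1 } = 7/8
g(BRBBB) = { 0; 1/2; 3/4; 7/8 | 1 } = 15/16
g(BRBBBB) = { 0; 1/2; 3/4; 7/8; 15/16 | 1 } = 31/32
g(BRBBBBR) = { 0; 1/2; 3/4; 7/8; 15/16 | 31/32; 1 } = 61/64
g(BRBBBBRR) = { 0; 1/2; 3/4; 7/8; 15/16 | 61/64; 31/32; 1 } = 121/128
g(BRBBBBRRB) = { 0; 1/2; 3/4; 7/8; 15/16; 121/128 | 61/64; 31/32; 1 } = 243/256
g(BRBBBBRRBB) = { 0; 1/2; 3/4; 7/8; 15/16; 121/128; 243/256 | 61/64; 31/32; 1 } = 487/512
g(BRBBBBRRBBB) = { 0; 1/2; 3/4; 7/8; 15/16; 121/128; 243/256; 487/512 | 61/64; 31/32; 1 } = 975/1024
g(BRBBBBRRBBBB) = { 0; 1/2; 3/4; 7/8; 15/16; 121/128; 243/256; 487/512; 975/1024 | 61/64; 31/32; 1 } = 1951/2048
g(BRBBBBRRBBBBR) = { 0; 1/2; 3/4; 7/8; 15/16; 121/128; 243/256; 487/512; 975/1024 | 1951/2048; 61/64; 31/32; 1 } = 3901/4096
g(BRBBBBRRBBBBRR) = { 0; 1/2; 3/4; 7/8; 15/16; 121/128; 243/256; 487/512; 975/1024 | 3901/4096; 1951/2048; 61/64; 31/32; 1 } = 7801/8192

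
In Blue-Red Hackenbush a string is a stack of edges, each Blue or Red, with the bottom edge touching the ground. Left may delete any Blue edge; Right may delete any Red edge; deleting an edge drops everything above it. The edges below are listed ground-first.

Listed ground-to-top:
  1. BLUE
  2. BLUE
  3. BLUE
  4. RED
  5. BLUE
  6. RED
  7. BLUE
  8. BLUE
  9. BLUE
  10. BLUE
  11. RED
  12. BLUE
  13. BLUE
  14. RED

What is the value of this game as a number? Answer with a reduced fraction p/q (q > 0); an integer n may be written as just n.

Recurse on prefixes of the 14-edge string BLUE BLUE BLUE RED BLUE RED BLUE BLUE BLUE BLUE RED BLUE BLUE RED:
g(B) = { 0 | — } ⇒ 1
g(BB) = { 0; 1 | — } ⇒ 2
g(BBB) = { 0; 1; 2 | — } ⇒ 3
g(BBBR) = { 0; 1; 2 | 3 } ⇒ 5/2
g(BBBRB) = { 0; 1; 2; 5/2 | 3 } ⇒ 11/4
g(BBBRBR) = { 0; 1; 2; 5/2 | 11/4; 3 } ⇒ 21/8
g(BBBRBRB) = { 0; 1; 2; 5/2; 21/8 | 11/4; 3 } ⇒ 43/16
g(BBBRBRBB) = { 0; 1; 2; 5/2; 21/8; 43/16 | 11/4; 3 } ⇒ 87/32
g(BBBRBRBBB) = { 0; 1; 2; 5/2; 21/8; 43/16; 87/32 | 11/4; 3 } ⇒ 175/64
g(BBBRBRBBBB) = { 0; 1; 2; 5/2; 21/8; 43/16; 87/32; 175/64 | 11/4; 3 } ⇒ 351/128
g(BBBRBRBBBBR) = { 0; 1; 2; 5/2; 21/8; 43/16; 87/32; 175/64 | 351/128; 11/4; 3 } ⇒ 701/256
g(BBBRBRBBBBRB) = { 0; 1; 2; 5/2; 21/8; 43/16; 87/32; 175/64; 701/256 | 351/128; 11/4; 3 } ⇒ 1403/512
g(BBBRBRBBBBRBB) = { 0; 1; 2; 5/2; 21/8; 43/16; 87/32; 175/64; 701/256; 1403/512 | 351/128; 11/4; 3 } ⇒ 2807/1024
g(BBBRBRBBBBRBBR) = { 0; 1; 2; 5/2; 21/8; 43/16; 87/32; 175/64; 701/256; 1403/512 | 2807/1024; 351/128; 11/4; 3 } ⇒ 5613/2048

5613/2048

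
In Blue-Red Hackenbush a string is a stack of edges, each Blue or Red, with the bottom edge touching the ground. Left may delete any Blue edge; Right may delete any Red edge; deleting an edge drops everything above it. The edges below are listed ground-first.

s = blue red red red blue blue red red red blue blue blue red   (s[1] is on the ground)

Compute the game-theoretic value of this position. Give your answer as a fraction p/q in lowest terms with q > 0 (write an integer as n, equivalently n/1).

797/4096

Prefix values for blue red red red blue blue red red red blue blue blue red via {L|R} + simplicity:
step 1: add blue to get b; options L={ 0 } R={ none } -> 1
step 2: add red to get br; options L={ 0 } R={ 1 } -> 1/2
step 3: add red to get brr; options L={ 0 } R={ 1/2 1 } -> 1/4
step 4: add red to get brrr; options L={ 0 } R={ 1/4 1/2 1 } -> 1/8
step 5: add blue to get brrrb; options L={ 0 1/8 } R={ 1/4 1/2 1 } -> 3/16
step 6: add blue to get brrrbb; options L={ 0 1/8 3/16 } R={ 1/4 1/2 1 } -> 7/32
step 7: add red to get brrrbbr; options L={ 0 1/8 3/16 } R={ 7/32 1/4 1/2 1 } -> 13/64
step 8: add red to get brrrbbrr; options L={ 0 1/8 3/16 } R={ 13/64 7/32 1/4 1/2 1 } -> 25/128
step 9: add red to get brrrbbrrr; options L={ 0 1/8 3/16 } R={ 25/128 13/64 7/32 1/4 1/2 1 } -> 49/256
step 10: add blue to get brrrbbrrrb; options L={ 0 1/8 3/16 49/256 } R={ 25/128 13/64 7/32 1/4 1/2 1 } -> 99/512
step 11: add blue to get brrrbbrrrbb; options L={ 0 1/8 3/16 49/256 99/512 } R={ 25/128 13/64 7/32 1/4 1/2 1 } -> 199/1024
step 12: add blue to get brrrbbrrrbbb; options L={ 0 1/8 3/16 49/256 99/512 199/1024 } R={ 25/128 13/64 7/32 1/4 1/2 1 } -> 399/2048
step 13: add red to get brrrbbrrrbbbr; options L={ 0 1/8 3/16 49/256 99/512 199/1024 } R={ 399/2048 25/128 13/64 7/32 1/4 1/2 1 } -> 797/4096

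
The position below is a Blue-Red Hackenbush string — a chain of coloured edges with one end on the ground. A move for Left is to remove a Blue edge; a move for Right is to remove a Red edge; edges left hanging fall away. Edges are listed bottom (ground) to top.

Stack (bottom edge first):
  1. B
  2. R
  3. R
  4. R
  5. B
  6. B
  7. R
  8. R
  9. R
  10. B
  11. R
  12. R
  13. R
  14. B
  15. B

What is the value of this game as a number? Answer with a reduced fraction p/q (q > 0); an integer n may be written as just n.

3143/16384

step 1: add B to get B; options L={ 0 } R={ · } = 1
step 2: add R to get BR; options L={ 0 } R={ 1 } = 1/2
step 3: add R to get BRR; options L={ 0 } R={ 1/2, 1 } = 1/4
step 4: add R to get BRRR; options L={ 0 } R={ 1/4, 1/2, 1 } = 1/8
step 5: add B to get BRRRB; options L={ 0, 1/8 } R={ 1/4, 1/2, 1 } = 3/16
step 6: add B to get BRRRBB; options L={ 0, 1/8, 3/16 } R={ 1/4, 1/2, 1 } = 7/32
step 7: add R to get BRRRBBR; options L={ 0, 1/8, 3/16 } R={ 7/32, 1/4, 1/2, 1 } = 13/64
step 8: add R to get BRRRBBRR; options L={ 0, 1/8, 3/16 } R={ 13/64, 7/32, 1/4, 1/2, 1 } = 25/128
step 9: add R to get BRRRBBRRR; options L={ 0, 1/8, 3/16 } R={ 25/128, 13/64, 7/32, 1/4, 1/2, 1 } = 49/256
step 10: add B to get BRRRBBRRRB; options L={ 0, 1/8, 3/16, 49/256 } R={ 25/128, 13/64, 7/32, 1/4, 1/2, 1 } = 99/512
step 11: add R to get BRRRBBRRRBR; options L={ 0, 1/8, 3/16, 49/256 } R={ 99/512, 25/128, 13/64, 7/32, 1/4, 1/2, 1 } = 197/1024
step 12: add R to get BRRRBBRRRBRR; options L={ 0, 1/8, 3/16, 49/256 } R={ 197/1024, 99/512, 25/128, 13/64, 7/32, 1/4, 1/2, 1 } = 393/2048
step 13: add R to get BRRRBBRRRBRRR; options L={ 0, 1/8, 3/16, 49/256 } R={ 393/2048, 197/1024, 99/512, 25/128, 13/64, 7/32, 1/4, 1/2, 1 } = 785/4096
step 14: add B to get BRRRBBRRRBRRRB; options L={ 0, 1/8, 3/16, 49/256, 785/4096 } R={ 393/2048, 197/1024, 99/512, 25/128, 13/64, 7/32, 1/4, 1/2, 1 } = 1571/8192
step 15: add B to get BRRRBBRRRBRRRBB; options L={ 0, 1/8, 3/16, 49/256, 785/4096, 1571/8192 } R={ 393/2048, 197/1024, 99/512, 25/128, 13/64, 7/32, 1/4, 1/2, 1 } = 3143/16384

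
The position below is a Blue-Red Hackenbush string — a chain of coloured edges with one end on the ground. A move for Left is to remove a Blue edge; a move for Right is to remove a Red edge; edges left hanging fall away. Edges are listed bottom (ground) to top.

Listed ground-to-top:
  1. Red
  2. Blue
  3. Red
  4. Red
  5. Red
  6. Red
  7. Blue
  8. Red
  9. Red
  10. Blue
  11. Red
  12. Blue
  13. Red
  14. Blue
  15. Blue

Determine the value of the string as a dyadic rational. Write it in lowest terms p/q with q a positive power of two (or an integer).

Build val(s[:k]) for k = 1..15, string s = Red Blue Red Red Red Red Blue Red Red Blue Red Blue Red Blue Blue.
1 of 15 · R · max L −∞ · min R 0 -> -1
2 of 15 · RB · max L -1 · min R 0 -> -1/2
3 of 15 · RBR · max L -1 · min R -1/2 -> -3/4
4 of 15 · RBRR · max L -1 · min R -3/4 -> -7/8
5 of 15 · RBRRR · max L -1 · min R -7/8 -> -15/16
6 of 15 · RBRRRR · max L -1 · min R -15/16 -> -31/32
7 of 15 · RBRRRRB · max L -31/32 · min R -15/16 -> -61/64
8 of 15 · RBRRRRBR · max L -31/32 · min R -61/64 -> -123/128
9 of 15 · RBRRRRBRR · max L -31/32 · min R -123/128 -> -247/256
10 of 15 · RBRRRRBRRB · max L -247/256 · min R -123/128 -> -493/512
11 of 15 · RBRRRRBRRBR · max L -247/256 · min R -493/512 -> -987/1024
12 of 15 · RBRRRRBRRBRB · max L -987/1024 · min R -493/512 -> -1973/2048
13 of 15 · RBRRRRBRRBRBR · max L -987/1024 · min R -1973/2048 -> -3947/4096
14 of 15 · RBRRRRBRRBRBRB · max L -3947/4096 · min R -1973/2048 -> -7893/8192
15 of 15 · RBRRRRBRRBRBRBB · max L -7893/8192 · min R -1973/2048 -> -15785/16384

-15785/16384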